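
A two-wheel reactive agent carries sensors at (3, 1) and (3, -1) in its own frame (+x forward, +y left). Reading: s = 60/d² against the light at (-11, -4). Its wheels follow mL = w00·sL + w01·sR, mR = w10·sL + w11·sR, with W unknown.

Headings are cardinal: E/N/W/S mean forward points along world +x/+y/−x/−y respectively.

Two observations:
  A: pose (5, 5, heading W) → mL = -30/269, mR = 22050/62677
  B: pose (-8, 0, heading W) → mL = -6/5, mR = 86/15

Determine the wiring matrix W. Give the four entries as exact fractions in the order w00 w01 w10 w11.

obs A: pose=(5,5,W) → sL=60/233, sR=60/269, mL=-30/269, mR=22050/62677
obs B: pose=(-8,0,W) → sL=20/3, sR=12/5, mL=-6/5, mR=86/15
sensor matrix S = [[60/233, 60/269], [20/3, 12/5]]; det S = -54464/62677
solve [mL_A; mL_B] = S·[w00; w01] and [mR_A; mR_B] = S·[w10; w11]:
  w00 = 0, w01 = -1/2, w10 = 1/2, w11 = 1

0 -1/2 1/2 1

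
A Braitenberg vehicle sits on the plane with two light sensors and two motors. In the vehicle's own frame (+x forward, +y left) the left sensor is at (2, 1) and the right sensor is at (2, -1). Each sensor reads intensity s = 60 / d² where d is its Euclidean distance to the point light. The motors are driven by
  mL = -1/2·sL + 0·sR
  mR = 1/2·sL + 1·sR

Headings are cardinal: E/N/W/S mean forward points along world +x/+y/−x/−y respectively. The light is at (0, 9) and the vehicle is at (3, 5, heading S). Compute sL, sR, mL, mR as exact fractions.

15/13 3/2 -15/26 27/13

left sensor world pos  = (4, 3); dL² = 52
right sensor world pos = (2, 3); dR² = 40
sL = 60/52 = 15/13
sR = 60/40 = 3/2
mL = -1/2·sL + 0·sR = -15/26
mR = 1/2·sL + 1·sR = 27/13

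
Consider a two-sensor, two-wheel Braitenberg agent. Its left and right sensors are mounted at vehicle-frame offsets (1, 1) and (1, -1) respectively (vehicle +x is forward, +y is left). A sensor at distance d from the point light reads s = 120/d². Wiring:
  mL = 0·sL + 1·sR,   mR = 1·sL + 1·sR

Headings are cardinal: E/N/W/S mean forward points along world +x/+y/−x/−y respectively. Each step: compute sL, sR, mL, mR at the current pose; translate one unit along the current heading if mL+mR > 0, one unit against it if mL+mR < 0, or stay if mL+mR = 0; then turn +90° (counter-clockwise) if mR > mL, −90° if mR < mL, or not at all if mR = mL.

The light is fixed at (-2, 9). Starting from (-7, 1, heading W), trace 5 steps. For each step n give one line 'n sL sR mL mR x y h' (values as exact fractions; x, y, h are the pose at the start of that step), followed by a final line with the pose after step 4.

n=0: pose=(-7,1,W); sL=40/39, sR=24/17; mL=24/17, mR=1616/663; mL+mR=2552/663 → advance +1; mR−mL=40/39 → turn +1·90°
n=1: pose=(-8,1,S); sL=60/53, sR=12/13; mL=12/13, mR=1416/689; mL+mR=2052/689 → advance +1; mR−mL=60/53 → turn +1·90°
n=2: pose=(-8,0,E); sL=120/89, sR=24/25; mL=24/25, mR=5136/2225; mL+mR=7272/2225 → advance +1; mR−mL=120/89 → turn +1·90°
n=3: pose=(-7,0,N); sL=6/5, sR=3/2; mL=3/2, mR=27/10; mL+mR=21/5 → advance +1; mR−mL=6/5 → turn +1·90°
n=4: pose=(-7,1,W); sL=40/39, sR=24/17; mL=24/17, mR=1616/663; mL+mR=2552/663 → advance +1; mR−mL=40/39 → turn +1·90°

0 40/39 24/17 24/17 1616/663 -7 1 W
1 60/53 12/13 12/13 1416/689 -8 1 S
2 120/89 24/25 24/25 5136/2225 -8 0 E
3 6/5 3/2 3/2 27/10 -7 0 N
4 40/39 24/17 24/17 1616/663 -7 1 W
final -8 1 S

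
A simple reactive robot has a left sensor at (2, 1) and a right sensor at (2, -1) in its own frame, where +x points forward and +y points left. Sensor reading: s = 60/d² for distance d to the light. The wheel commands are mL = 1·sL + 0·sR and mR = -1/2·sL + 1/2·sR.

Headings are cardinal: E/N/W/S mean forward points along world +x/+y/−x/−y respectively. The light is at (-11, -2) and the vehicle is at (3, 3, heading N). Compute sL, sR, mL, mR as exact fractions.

left sensor world pos  = (2, 5); dL² = 218
right sensor world pos = (4, 5); dR² = 274
sL = 60/218 = 30/109
sR = 60/274 = 30/137
mL = 1·sL + 0·sR = 30/109
mR = -1/2·sL + 1/2·sR = -420/14933

30/109 30/137 30/109 -420/14933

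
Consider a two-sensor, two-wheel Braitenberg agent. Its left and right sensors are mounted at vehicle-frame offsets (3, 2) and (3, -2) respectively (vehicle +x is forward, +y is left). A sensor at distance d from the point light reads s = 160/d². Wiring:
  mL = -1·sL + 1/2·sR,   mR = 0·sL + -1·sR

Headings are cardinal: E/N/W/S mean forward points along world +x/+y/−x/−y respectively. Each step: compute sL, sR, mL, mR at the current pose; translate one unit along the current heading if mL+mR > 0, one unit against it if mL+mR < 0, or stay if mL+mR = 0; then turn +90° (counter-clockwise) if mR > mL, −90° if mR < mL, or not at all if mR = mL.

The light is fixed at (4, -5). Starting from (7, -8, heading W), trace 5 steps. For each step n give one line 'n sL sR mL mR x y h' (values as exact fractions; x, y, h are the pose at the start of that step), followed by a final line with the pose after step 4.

n=0: pose=(7,-8,W); sL=32/5, sR=160; mL=368/5, mR=-160; mL+mR=-432/5 → advance -1; mR−mL=-1168/5 → turn -1·90°
n=1: pose=(8,-8,N); sL=40, sR=40/9; mL=-340/9, mR=-40/9; mL+mR=-380/9 → advance -1; mR−mL=100/3 → turn +1·90°
n=2: pose=(8,-9,W); sL=160/37, sR=32; mL=432/37, mR=-32; mL+mR=-752/37 → advance -1; mR−mL=-1616/37 → turn -1·90°
n=3: pose=(9,-9,N); sL=16, sR=16/5; mL=-72/5, mR=-16/5; mL+mR=-88/5 → advance -1; mR−mL=56/5 → turn +1·90°
n=4: pose=(9,-10,W); sL=160/53, sR=160/13; mL=2160/689, mR=-160/13; mL+mR=-6320/689 → advance -1; mR−mL=-10640/689 → turn -1·90°

0 32/5 160 368/5 -160 7 -8 W
1 40 40/9 -340/9 -40/9 8 -8 N
2 160/37 32 432/37 -32 8 -9 W
3 16 16/5 -72/5 -16/5 9 -9 N
4 160/53 160/13 2160/689 -160/13 9 -10 W
final 10 -10 N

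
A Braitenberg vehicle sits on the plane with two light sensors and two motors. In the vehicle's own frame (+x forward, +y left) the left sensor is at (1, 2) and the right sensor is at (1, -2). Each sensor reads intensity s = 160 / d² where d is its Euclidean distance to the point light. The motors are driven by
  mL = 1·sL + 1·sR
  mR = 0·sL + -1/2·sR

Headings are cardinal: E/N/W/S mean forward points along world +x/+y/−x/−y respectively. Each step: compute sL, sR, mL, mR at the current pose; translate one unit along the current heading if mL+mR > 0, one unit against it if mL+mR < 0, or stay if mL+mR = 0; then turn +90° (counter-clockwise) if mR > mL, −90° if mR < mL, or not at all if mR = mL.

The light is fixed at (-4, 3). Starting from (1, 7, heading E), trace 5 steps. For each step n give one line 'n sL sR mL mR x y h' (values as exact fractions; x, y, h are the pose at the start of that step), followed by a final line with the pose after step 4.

n=0: pose=(1,7,E); sL=20/9, sR=4; mL=56/9, mR=-2; mL+mR=38/9 → advance +1; mR−mL=-74/9 → turn -1·90°
n=1: pose=(2,7,S); sL=160/73, sR=32/5; mL=3136/365, mR=-16/5; mL+mR=1968/365 → advance +1; mR−mL=-4304/365 → turn -1·90°
n=2: pose=(2,6,W); sL=80/13, sR=16/5; mL=608/65, mR=-8/5; mL+mR=504/65 → advance +1; mR−mL=-712/65 → turn -1·90°
n=3: pose=(1,6,N); sL=32/5, sR=32/13; mL=576/65, mR=-16/13; mL+mR=496/65 → advance +1; mR−mL=-656/65 → turn -1·90°
n=4: pose=(1,7,E); sL=20/9, sR=4; mL=56/9, mR=-2; mL+mR=38/9 → advance +1; mR−mL=-74/9 → turn -1·90°

0 20/9 4 56/9 -2 1 7 E
1 160/73 32/5 3136/365 -16/5 2 7 S
2 80/13 16/5 608/65 -8/5 2 6 W
3 32/5 32/13 576/65 -16/13 1 6 N
4 20/9 4 56/9 -2 1 7 E
final 2 7 S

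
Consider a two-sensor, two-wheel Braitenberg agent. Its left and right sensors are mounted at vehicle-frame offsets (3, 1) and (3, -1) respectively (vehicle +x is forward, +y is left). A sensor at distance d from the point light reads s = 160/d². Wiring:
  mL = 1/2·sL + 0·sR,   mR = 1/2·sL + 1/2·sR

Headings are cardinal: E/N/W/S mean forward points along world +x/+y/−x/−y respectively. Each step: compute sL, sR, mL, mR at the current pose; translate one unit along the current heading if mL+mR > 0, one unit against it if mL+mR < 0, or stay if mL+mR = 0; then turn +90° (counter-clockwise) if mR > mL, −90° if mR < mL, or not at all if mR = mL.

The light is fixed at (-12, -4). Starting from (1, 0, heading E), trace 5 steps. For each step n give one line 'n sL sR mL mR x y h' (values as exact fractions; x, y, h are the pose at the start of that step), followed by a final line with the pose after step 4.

n=0: pose=(1,0,E); sL=160/281, sR=32/53; mL=80/281, mR=8736/14893; mL+mR=12976/14893 → advance +1; mR−mL=16/53 → turn +1·90°
n=1: pose=(2,0,N); sL=80/109, sR=80/137; mL=40/109, mR=9840/14933; mL+mR=15320/14933 → advance +1; mR−mL=40/137 → turn +1·90°
n=2: pose=(2,1,W); sL=160/137, sR=160/157; mL=80/137, mR=23520/21509; mL+mR=36080/21509 → advance +1; mR−mL=80/157 → turn +1·90°
n=3: pose=(1,1,S); sL=4/5, sR=40/37; mL=2/5, mR=174/185; mL+mR=248/185 → advance +1; mR−mL=20/37 → turn +1·90°
n=4: pose=(1,0,E); sL=160/281, sR=32/53; mL=80/281, mR=8736/14893; mL+mR=12976/14893 → advance +1; mR−mL=16/53 → turn +1·90°

0 160/281 32/53 80/281 8736/14893 1 0 E
1 80/109 80/137 40/109 9840/14933 2 0 N
2 160/137 160/157 80/137 23520/21509 2 1 W
3 4/5 40/37 2/5 174/185 1 1 S
4 160/281 32/53 80/281 8736/14893 1 0 E
final 2 0 N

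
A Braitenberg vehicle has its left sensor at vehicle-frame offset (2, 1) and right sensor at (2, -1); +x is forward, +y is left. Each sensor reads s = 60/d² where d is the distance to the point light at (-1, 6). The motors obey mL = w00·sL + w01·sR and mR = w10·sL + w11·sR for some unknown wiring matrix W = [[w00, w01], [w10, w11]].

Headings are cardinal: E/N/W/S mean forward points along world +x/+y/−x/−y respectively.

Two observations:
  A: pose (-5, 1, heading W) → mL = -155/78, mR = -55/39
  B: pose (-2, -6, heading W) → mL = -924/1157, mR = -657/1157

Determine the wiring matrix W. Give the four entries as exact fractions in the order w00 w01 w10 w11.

obs A: pose=(-5,1,W) → sL=5/6, sR=15/13, mL=-155/78, mR=-55/39
obs B: pose=(-2,-6,W) → sL=30/89, sR=6/13, mL=-924/1157, mR=-657/1157
sensor matrix S = [[5/6, 15/13], [30/89, 6/13]]; det S = -5/1157
solve [mL_A; mL_B] = S·[w00; w01] and [mR_A; mR_B] = S·[w10; w11]:
  w00 = -1, w01 = -1, w10 = -1, w11 = -1/2

-1 -1 -1 -1/2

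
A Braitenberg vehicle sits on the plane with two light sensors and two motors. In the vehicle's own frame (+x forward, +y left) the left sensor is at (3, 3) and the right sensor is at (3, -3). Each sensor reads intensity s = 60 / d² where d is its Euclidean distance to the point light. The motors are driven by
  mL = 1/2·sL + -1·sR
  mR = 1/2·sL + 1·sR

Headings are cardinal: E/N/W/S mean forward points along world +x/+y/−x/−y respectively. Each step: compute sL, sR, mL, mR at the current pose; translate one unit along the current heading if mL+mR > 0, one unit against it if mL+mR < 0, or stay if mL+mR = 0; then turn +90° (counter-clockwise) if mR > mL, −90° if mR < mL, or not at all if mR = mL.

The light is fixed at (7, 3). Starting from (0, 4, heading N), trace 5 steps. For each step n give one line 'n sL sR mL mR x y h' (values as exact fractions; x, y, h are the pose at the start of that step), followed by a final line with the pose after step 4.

n=0: pose=(0,4,N); sL=15/29, sR=15/8; mL=-375/232, mR=495/232; mL+mR=15/29 → advance +1; mR−mL=15/4 → turn +1·90°
n=1: pose=(0,5,W); sL=60/101, sR=12/25; mL=-462/2525, mR=1962/2525; mL+mR=60/101 → advance +1; mR−mL=24/25 → turn +1·90°
n=2: pose=(-1,5,S); sL=30/13, sR=30/61; mL=525/793, mR=1305/793; mL+mR=30/13 → advance +1; mR−mL=60/61 → turn +1·90°
n=3: pose=(-1,4,E); sL=60/41, sR=60/29; mL=-1590/1189, mR=3330/1189; mL+mR=60/41 → advance +1; mR−mL=120/29 → turn +1·90°
n=4: pose=(0,4,N); sL=15/29, sR=15/8; mL=-375/232, mR=495/232; mL+mR=15/29 → advance +1; mR−mL=15/4 → turn +1·90°

0 15/29 15/8 -375/232 495/232 0 4 N
1 60/101 12/25 -462/2525 1962/2525 0 5 W
2 30/13 30/61 525/793 1305/793 -1 5 S
3 60/41 60/29 -1590/1189 3330/1189 -1 4 E
4 15/29 15/8 -375/232 495/232 0 4 N
final 0 5 W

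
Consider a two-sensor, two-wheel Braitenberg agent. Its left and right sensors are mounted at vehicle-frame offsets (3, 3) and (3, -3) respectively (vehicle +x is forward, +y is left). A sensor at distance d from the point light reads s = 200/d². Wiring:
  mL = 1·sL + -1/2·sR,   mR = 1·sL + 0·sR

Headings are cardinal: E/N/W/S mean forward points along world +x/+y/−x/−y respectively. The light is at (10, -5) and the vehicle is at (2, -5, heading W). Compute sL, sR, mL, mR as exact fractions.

left sensor world pos  = (-1, -8); dL² = 130
right sensor world pos = (-1, -2); dR² = 130
sL = 200/130 = 20/13
sR = 200/130 = 20/13
mL = 1·sL + -1/2·sR = 10/13
mR = 1·sL + 0·sR = 20/13

20/13 20/13 10/13 20/13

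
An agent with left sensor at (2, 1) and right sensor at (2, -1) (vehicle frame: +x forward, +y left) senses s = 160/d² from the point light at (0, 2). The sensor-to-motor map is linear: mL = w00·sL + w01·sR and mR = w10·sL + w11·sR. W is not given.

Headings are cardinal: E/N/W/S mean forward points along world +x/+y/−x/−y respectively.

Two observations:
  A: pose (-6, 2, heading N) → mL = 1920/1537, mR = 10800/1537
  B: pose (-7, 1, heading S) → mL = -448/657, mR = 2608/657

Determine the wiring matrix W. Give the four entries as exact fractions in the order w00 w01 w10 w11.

obs A: pose=(-6,2,N) → sL=160/53, sR=160/29, mL=1920/1537, mR=10800/1537
obs B: pose=(-7,1,S) → sL=32/9, sR=160/73, mL=-448/657, mR=2608/657
sensor matrix S = [[160/53, 160/29], [32/9, 160/73]]; det S = -13127680/1009809
solve [mL_A; mL_B] = S·[w00; w01] and [mR_A; mR_B] = S·[w10; w11]:
  w00 = -1/2, w01 = 1/2, w10 = 1/2, w11 = 1

-1/2 1/2 1/2 1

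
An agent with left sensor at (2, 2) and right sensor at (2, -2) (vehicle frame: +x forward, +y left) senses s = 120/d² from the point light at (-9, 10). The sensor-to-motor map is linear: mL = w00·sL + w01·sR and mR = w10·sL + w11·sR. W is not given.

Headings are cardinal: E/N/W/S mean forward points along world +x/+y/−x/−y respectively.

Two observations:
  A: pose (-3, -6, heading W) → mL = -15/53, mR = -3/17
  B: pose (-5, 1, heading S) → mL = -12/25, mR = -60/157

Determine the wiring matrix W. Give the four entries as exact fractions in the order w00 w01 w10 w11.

obs A: pose=(-3,-6,W) → sL=6/17, sR=30/53, mL=-15/53, mR=-3/17
obs B: pose=(-5,1,S) → sL=120/157, sR=24/25, mL=-12/25, mR=-60/157
sensor matrix S = [[6/17, 30/53], [120/157, 24/25]]; det S = -331776/3536425
solve [mL_A; mL_B] = S·[w00; w01] and [mR_A; mR_B] = S·[w10; w11]:
  w00 = 0, w01 = -1/2, w10 = -1/2, w11 = 0

0 -1/2 -1/2 0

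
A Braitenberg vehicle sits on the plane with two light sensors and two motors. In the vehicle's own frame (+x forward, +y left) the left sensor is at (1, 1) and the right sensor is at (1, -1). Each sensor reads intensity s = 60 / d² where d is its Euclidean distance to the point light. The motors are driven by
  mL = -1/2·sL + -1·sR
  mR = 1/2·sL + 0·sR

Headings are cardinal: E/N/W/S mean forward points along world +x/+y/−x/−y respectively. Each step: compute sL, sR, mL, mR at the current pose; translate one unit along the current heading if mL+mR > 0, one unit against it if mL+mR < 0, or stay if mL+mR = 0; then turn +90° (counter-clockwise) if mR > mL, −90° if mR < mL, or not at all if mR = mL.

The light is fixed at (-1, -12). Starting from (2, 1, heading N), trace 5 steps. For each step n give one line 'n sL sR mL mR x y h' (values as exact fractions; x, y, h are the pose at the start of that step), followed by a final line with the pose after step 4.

0 3/10 15/53 -459/1060 3/20 2 1 N
1 12/25 60/173 -2538/4325 6/25 2 0 W
2 30/73 6/13 -633/949 15/73 3 0 S
3 60/221 60/169 -1410/2873 30/221 3 1 E
4 3/10 15/53 -459/1060 3/20 2 1 N
final 2 0 W

n=0: pose=(2,1,N); sL=3/10, sR=15/53; mL=-459/1060, mR=3/20; mL+mR=-15/53 → advance -1; mR−mL=309/530 → turn +1·90°
n=1: pose=(2,0,W); sL=12/25, sR=60/173; mL=-2538/4325, mR=6/25; mL+mR=-60/173 → advance -1; mR−mL=3576/4325 → turn +1·90°
n=2: pose=(3,0,S); sL=30/73, sR=6/13; mL=-633/949, mR=15/73; mL+mR=-6/13 → advance -1; mR−mL=828/949 → turn +1·90°
n=3: pose=(3,1,E); sL=60/221, sR=60/169; mL=-1410/2873, mR=30/221; mL+mR=-60/169 → advance -1; mR−mL=1800/2873 → turn +1·90°
n=4: pose=(2,1,N); sL=3/10, sR=15/53; mL=-459/1060, mR=3/20; mL+mR=-15/53 → advance -1; mR−mL=309/530 → turn +1·90°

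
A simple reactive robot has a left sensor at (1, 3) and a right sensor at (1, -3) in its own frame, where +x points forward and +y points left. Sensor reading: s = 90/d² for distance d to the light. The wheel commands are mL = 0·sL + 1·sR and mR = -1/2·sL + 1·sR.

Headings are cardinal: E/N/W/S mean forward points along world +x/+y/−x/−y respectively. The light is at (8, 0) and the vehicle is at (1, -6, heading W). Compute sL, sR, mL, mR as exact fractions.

left sensor world pos  = (0, -9); dL² = 145
right sensor world pos = (0, -3); dR² = 73
sL = 90/145 = 18/29
sR = 90/73 = 90/73
mL = 0·sL + 1·sR = 90/73
mR = -1/2·sL + 1·sR = 1953/2117

18/29 90/73 90/73 1953/2117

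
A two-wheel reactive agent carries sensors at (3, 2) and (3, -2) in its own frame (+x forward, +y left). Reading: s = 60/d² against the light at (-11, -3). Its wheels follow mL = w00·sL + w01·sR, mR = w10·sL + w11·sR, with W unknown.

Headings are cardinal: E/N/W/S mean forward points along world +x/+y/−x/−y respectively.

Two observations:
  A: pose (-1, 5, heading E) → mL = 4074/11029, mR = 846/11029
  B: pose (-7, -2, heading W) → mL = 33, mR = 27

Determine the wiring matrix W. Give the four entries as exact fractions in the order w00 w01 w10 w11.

obs A: pose=(-1,5,E) → sL=60/269, sR=12/41, mL=4074/11029, mR=846/11029
obs B: pose=(-7,-2,W) → sL=30, sR=6, mL=33, mR=27
sensor matrix S = [[60/269, 12/41], [30, 6]]; det S = -82080/11029
solve [mL_A; mL_B] = S·[w00; w01] and [mR_A; mR_B] = S·[w10; w11]:
  w00 = 1, w01 = 1/2, w10 = 1, w11 = -1/2

1 1/2 1 -1/2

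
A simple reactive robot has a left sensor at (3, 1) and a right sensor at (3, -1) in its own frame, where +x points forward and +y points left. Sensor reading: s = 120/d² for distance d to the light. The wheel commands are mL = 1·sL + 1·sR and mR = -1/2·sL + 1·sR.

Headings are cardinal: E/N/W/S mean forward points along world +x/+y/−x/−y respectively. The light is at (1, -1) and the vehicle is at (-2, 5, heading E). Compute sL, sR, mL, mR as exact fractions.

left sensor world pos  = (1, 6); dL² = 49
right sensor world pos = (1, 4); dR² = 25
sL = 120/49 = 120/49
sR = 120/25 = 24/5
mL = 1·sL + 1·sR = 1776/245
mR = -1/2·sL + 1·sR = 876/245

120/49 24/5 1776/245 876/245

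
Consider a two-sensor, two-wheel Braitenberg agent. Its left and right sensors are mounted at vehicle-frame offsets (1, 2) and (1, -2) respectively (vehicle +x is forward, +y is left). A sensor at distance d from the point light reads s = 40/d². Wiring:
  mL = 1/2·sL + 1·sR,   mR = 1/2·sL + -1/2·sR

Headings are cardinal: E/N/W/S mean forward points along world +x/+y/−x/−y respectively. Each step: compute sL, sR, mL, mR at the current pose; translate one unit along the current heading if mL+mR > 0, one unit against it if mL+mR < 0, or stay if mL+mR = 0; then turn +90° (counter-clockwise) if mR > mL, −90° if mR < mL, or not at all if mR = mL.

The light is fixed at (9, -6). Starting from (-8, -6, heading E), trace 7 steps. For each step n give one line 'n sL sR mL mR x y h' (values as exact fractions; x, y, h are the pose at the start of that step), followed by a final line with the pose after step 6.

0 2/13 2/13 3/13 0 -8 -6 E
1 40/197 8/65 2876/12805 512/12805 -7 -6 S
2 20/149 4/29 886/4321 -8/4321 -7 -7 W
3 40/361 8/45 3788/16245 -544/16245 -8 -7 N
4 2/13 2/13 3/13 0 -8 -6 E
5 40/197 8/65 2876/12805 512/12805 -7 -6 S
6 20/149 4/29 886/4321 -8/4321 -7 -7 W
final -8 -7 N

n=0: pose=(-8,-6,E); sL=2/13, sR=2/13; mL=3/13, mR=0; mL+mR=3/13 → advance +1; mR−mL=-3/13 → turn -1·90°
n=1: pose=(-7,-6,S); sL=40/197, sR=8/65; mL=2876/12805, mR=512/12805; mL+mR=3388/12805 → advance +1; mR−mL=-12/65 → turn -1·90°
n=2: pose=(-7,-7,W); sL=20/149, sR=4/29; mL=886/4321, mR=-8/4321; mL+mR=878/4321 → advance +1; mR−mL=-6/29 → turn -1·90°
n=3: pose=(-8,-7,N); sL=40/361, sR=8/45; mL=3788/16245, mR=-544/16245; mL+mR=3244/16245 → advance +1; mR−mL=-4/15 → turn -1·90°
n=4: pose=(-8,-6,E); sL=2/13, sR=2/13; mL=3/13, mR=0; mL+mR=3/13 → advance +1; mR−mL=-3/13 → turn -1·90°
n=5: pose=(-7,-6,S); sL=40/197, sR=8/65; mL=2876/12805, mR=512/12805; mL+mR=3388/12805 → advance +1; mR−mL=-12/65 → turn -1·90°
n=6: pose=(-7,-7,W); sL=20/149, sR=4/29; mL=886/4321, mR=-8/4321; mL+mR=878/4321 → advance +1; mR−mL=-6/29 → turn -1·90°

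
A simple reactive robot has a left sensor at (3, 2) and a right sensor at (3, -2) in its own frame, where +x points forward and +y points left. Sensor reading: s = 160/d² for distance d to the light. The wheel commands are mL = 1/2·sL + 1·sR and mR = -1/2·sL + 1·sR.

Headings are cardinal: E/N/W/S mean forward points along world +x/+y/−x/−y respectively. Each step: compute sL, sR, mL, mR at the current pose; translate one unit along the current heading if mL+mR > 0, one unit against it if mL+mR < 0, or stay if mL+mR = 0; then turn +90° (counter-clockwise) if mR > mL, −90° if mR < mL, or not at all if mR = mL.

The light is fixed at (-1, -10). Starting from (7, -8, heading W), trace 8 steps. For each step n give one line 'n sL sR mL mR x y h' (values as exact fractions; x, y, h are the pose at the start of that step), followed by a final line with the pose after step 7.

0 32/5 160/41 1456/205 144/205 7 -8 W
1 16/5 80/53 824/265 -24/265 6 -8 N
2 32/25 160/101 5616/2525 2384/2525 6 -7 E
3 8/5 40/9 236/45 164/45 7 -7 S
4 32/5 160/41 1456/205 144/205 7 -8 W
5 16/5 80/53 824/265 -24/265 6 -8 N
6 32/25 160/101 5616/2525 2384/2525 6 -7 E
7 8/5 40/9 236/45 164/45 7 -7 S
final 7 -8 W

n=0: pose=(7,-8,W); sL=32/5, sR=160/41; mL=1456/205, mR=144/205; mL+mR=320/41 → advance +1; mR−mL=-32/5 → turn -1·90°
n=1: pose=(6,-8,N); sL=16/5, sR=80/53; mL=824/265, mR=-24/265; mL+mR=160/53 → advance +1; mR−mL=-16/5 → turn -1·90°
n=2: pose=(6,-7,E); sL=32/25, sR=160/101; mL=5616/2525, mR=2384/2525; mL+mR=320/101 → advance +1; mR−mL=-32/25 → turn -1·90°
n=3: pose=(7,-7,S); sL=8/5, sR=40/9; mL=236/45, mR=164/45; mL+mR=80/9 → advance +1; mR−mL=-8/5 → turn -1·90°
n=4: pose=(7,-8,W); sL=32/5, sR=160/41; mL=1456/205, mR=144/205; mL+mR=320/41 → advance +1; mR−mL=-32/5 → turn -1·90°
n=5: pose=(6,-8,N); sL=16/5, sR=80/53; mL=824/265, mR=-24/265; mL+mR=160/53 → advance +1; mR−mL=-16/5 → turn -1·90°
n=6: pose=(6,-7,E); sL=32/25, sR=160/101; mL=5616/2525, mR=2384/2525; mL+mR=320/101 → advance +1; mR−mL=-32/25 → turn -1·90°
n=7: pose=(7,-7,S); sL=8/5, sR=40/9; mL=236/45, mR=164/45; mL+mR=80/9 → advance +1; mR−mL=-8/5 → turn -1·90°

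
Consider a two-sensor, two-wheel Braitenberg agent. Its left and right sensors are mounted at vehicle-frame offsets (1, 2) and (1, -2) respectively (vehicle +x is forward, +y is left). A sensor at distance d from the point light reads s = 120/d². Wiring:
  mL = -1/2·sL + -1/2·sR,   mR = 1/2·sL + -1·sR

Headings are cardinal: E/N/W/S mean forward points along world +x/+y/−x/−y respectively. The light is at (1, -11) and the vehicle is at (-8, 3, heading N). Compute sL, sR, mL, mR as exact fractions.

left sensor world pos  = (-10, 4); dL² = 346
right sensor world pos = (-6, 4); dR² = 274
sL = 120/346 = 60/173
sR = 120/274 = 60/137
mL = -1/2·sL + -1/2·sR = -9300/23701
mR = 1/2·sL + -1·sR = -6270/23701

60/173 60/137 -9300/23701 -6270/23701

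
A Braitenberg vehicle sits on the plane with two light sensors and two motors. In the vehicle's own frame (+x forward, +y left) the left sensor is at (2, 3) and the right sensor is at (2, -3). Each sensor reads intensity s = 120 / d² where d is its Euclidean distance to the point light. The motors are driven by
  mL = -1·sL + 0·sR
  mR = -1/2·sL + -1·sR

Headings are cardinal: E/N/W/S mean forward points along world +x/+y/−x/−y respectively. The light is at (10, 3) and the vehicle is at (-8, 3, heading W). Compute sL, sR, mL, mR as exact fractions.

120/409 120/409 -120/409 -180/409

left sensor world pos  = (-10, 0); dL² = 409
right sensor world pos = (-10, 6); dR² = 409
sL = 120/409 = 120/409
sR = 120/409 = 120/409
mL = -1·sL + 0·sR = -120/409
mR = -1/2·sL + -1·sR = -180/409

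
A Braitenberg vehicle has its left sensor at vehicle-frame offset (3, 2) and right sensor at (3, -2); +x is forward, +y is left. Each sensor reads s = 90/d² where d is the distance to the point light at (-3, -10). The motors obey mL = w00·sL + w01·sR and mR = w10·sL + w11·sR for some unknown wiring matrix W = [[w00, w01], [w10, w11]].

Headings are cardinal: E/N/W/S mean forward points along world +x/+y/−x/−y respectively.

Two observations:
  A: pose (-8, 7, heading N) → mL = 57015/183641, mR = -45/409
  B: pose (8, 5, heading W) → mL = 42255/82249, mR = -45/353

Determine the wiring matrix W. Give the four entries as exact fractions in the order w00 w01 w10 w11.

obs A: pose=(-8,7,N) → sL=90/449, sR=90/409, mL=57015/183641, mR=-45/409
obs B: pose=(8,5,W) → sL=90/233, sR=90/353, mL=42255/82249, mR=-45/353
sensor matrix S = [[90/449, 90/409], [90/233, 90/353]]; det S = -511920000/15104288609
solve [mL_A; mL_B] = S·[w00; w01] and [mR_A; mR_B] = S·[w10; w11]:
  w00 = 1, w01 = 1/2, w10 = 0, w11 = -1/2

1 1/2 0 -1/2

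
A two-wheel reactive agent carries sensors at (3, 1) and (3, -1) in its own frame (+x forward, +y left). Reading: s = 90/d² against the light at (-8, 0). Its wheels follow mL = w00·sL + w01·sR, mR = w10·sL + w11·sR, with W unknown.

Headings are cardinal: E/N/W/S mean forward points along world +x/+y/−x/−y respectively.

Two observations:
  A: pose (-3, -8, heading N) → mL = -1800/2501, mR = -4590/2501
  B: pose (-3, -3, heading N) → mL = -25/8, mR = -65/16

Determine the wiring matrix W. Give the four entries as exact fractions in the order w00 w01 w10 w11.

-1 1 -1/2 -1/2

obs A: pose=(-3,-8,N) → sL=90/41, sR=90/61, mL=-1800/2501, mR=-4590/2501
obs B: pose=(-3,-3,N) → sL=45/8, sR=5/2, mL=-25/8, mR=-65/16
sensor matrix S = [[90/41, 90/61], [45/8, 5/2]]; det S = -28125/10004
solve [mL_A; mL_B] = S·[w00; w01] and [mR_A; mR_B] = S·[w10; w11]:
  w00 = -1, w01 = 1, w10 = -1/2, w11 = -1/2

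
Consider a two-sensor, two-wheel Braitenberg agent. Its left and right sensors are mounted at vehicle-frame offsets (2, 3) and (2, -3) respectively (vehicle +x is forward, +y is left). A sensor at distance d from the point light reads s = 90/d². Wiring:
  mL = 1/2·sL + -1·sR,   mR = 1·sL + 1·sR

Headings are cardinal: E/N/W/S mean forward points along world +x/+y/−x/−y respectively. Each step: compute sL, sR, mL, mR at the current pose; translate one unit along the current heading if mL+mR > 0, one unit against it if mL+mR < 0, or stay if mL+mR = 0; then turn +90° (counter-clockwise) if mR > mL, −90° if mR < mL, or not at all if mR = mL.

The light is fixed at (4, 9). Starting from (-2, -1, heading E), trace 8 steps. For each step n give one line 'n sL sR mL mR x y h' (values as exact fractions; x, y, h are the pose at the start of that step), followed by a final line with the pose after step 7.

0 18/13 18/37 99/481 900/481 -2 -1 E
1 45/64 45/34 -2115/2176 2205/1088 -1 -1 N
2 90/193 18/17 -2709/3281 5004/3281 -1 0 W
3 9/13 45/101 -261/2626 1494/1313 -2 0 S
4 18/13 18/37 99/481 900/481 -2 -1 E
5 45/64 45/34 -2115/2176 2205/1088 -1 -1 N
6 90/193 18/17 -2709/3281 5004/3281 -1 0 W
7 9/13 45/101 -261/2626 1494/1313 -2 0 S
final -2 -1 E

n=0: pose=(-2,-1,E); sL=18/13, sR=18/37; mL=99/481, mR=900/481; mL+mR=27/13 → advance +1; mR−mL=801/481 → turn +1·90°
n=1: pose=(-1,-1,N); sL=45/64, sR=45/34; mL=-2115/2176, mR=2205/1088; mL+mR=135/128 → advance +1; mR−mL=6525/2176 → turn +1·90°
n=2: pose=(-1,0,W); sL=90/193, sR=18/17; mL=-2709/3281, mR=5004/3281; mL+mR=135/193 → advance +1; mR−mL=7713/3281 → turn +1·90°
n=3: pose=(-2,0,S); sL=9/13, sR=45/101; mL=-261/2626, mR=1494/1313; mL+mR=27/26 → advance +1; mR−mL=3249/2626 → turn +1·90°
n=4: pose=(-2,-1,E); sL=18/13, sR=18/37; mL=99/481, mR=900/481; mL+mR=27/13 → advance +1; mR−mL=801/481 → turn +1·90°
n=5: pose=(-1,-1,N); sL=45/64, sR=45/34; mL=-2115/2176, mR=2205/1088; mL+mR=135/128 → advance +1; mR−mL=6525/2176 → turn +1·90°
n=6: pose=(-1,0,W); sL=90/193, sR=18/17; mL=-2709/3281, mR=5004/3281; mL+mR=135/193 → advance +1; mR−mL=7713/3281 → turn +1·90°
n=7: pose=(-2,0,S); sL=9/13, sR=45/101; mL=-261/2626, mR=1494/1313; mL+mR=27/26 → advance +1; mR−mL=3249/2626 → turn +1·90°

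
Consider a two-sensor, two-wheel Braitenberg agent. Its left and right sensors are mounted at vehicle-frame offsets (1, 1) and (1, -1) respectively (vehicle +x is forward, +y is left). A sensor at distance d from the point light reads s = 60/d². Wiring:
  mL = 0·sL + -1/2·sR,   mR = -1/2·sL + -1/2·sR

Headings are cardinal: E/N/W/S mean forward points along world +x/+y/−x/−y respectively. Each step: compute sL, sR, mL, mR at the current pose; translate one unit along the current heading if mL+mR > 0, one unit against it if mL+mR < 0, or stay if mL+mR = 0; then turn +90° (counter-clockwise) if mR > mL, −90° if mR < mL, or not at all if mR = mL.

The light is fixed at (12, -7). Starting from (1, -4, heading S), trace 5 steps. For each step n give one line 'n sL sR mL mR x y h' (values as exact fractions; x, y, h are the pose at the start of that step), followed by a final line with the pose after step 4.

n=0: pose=(1,-4,S); sL=15/26, sR=15/37; mL=-15/74, mR=-945/1924; mL+mR=-1335/1924 → advance -1; mR−mL=-15/52 → turn -1·90°
n=1: pose=(1,-3,W); sL=20/51, sR=60/169; mL=-30/169, mR=-3220/8619; mL+mR=-4750/8619 → advance -1; mR−mL=-10/51 → turn -1·90°
n=2: pose=(2,-3,N); sL=30/73, sR=30/53; mL=-15/53, mR=-1890/3869; mL+mR=-2985/3869 → advance -1; mR−mL=-15/73 → turn -1·90°
n=3: pose=(2,-4,E); sL=60/97, sR=12/17; mL=-6/17, mR=-1092/1649; mL+mR=-1674/1649 → advance -1; mR−mL=-30/97 → turn -1·90°
n=4: pose=(1,-4,S); sL=15/26, sR=15/37; mL=-15/74, mR=-945/1924; mL+mR=-1335/1924 → advance -1; mR−mL=-15/52 → turn -1·90°

0 15/26 15/37 -15/74 -945/1924 1 -4 S
1 20/51 60/169 -30/169 -3220/8619 1 -3 W
2 30/73 30/53 -15/53 -1890/3869 2 -3 N
3 60/97 12/17 -6/17 -1092/1649 2 -4 E
4 15/26 15/37 -15/74 -945/1924 1 -4 S
final 1 -3 W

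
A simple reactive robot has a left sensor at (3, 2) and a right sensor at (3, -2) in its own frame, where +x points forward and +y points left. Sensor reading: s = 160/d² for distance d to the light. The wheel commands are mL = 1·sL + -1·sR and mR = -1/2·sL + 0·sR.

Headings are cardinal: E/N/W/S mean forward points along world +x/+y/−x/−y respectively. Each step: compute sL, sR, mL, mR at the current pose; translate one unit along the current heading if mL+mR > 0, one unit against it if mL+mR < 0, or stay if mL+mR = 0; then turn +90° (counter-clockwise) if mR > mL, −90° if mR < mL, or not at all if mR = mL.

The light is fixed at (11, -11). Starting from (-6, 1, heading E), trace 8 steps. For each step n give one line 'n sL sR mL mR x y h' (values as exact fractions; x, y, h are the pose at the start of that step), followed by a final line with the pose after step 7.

0 20/49 20/37 -240/1813 -10/49 -6 1 E
1 160/337 160/481 23040/162097 -80/337 -7 1 S
2 80/281 80/333 4160/93573 -40/281 -7 2 W
3 160/617 160/481 -21760/296777 -80/617 -6 2 N
4 20/49 20/37 -240/1813 -10/49 -6 1 E
5 160/337 160/481 23040/162097 -80/337 -7 1 S
6 80/281 80/333 4160/93573 -40/281 -7 2 W
7 160/617 160/481 -21760/296777 -80/617 -6 2 N
final -6 1 E

n=0: pose=(-6,1,E); sL=20/49, sR=20/37; mL=-240/1813, mR=-10/49; mL+mR=-610/1813 → advance -1; mR−mL=-130/1813 → turn -1·90°
n=1: pose=(-7,1,S); sL=160/337, sR=160/481; mL=23040/162097, mR=-80/337; mL+mR=-15440/162097 → advance -1; mR−mL=-61520/162097 → turn -1·90°
n=2: pose=(-7,2,W); sL=80/281, sR=80/333; mL=4160/93573, mR=-40/281; mL+mR=-9160/93573 → advance -1; mR−mL=-17480/93573 → turn -1·90°
n=3: pose=(-6,2,N); sL=160/617, sR=160/481; mL=-21760/296777, mR=-80/617; mL+mR=-60240/296777 → advance -1; mR−mL=-16720/296777 → turn -1·90°
n=4: pose=(-6,1,E); sL=20/49, sR=20/37; mL=-240/1813, mR=-10/49; mL+mR=-610/1813 → advance -1; mR−mL=-130/1813 → turn -1·90°
n=5: pose=(-7,1,S); sL=160/337, sR=160/481; mL=23040/162097, mR=-80/337; mL+mR=-15440/162097 → advance -1; mR−mL=-61520/162097 → turn -1·90°
n=6: pose=(-7,2,W); sL=80/281, sR=80/333; mL=4160/93573, mR=-40/281; mL+mR=-9160/93573 → advance -1; mR−mL=-17480/93573 → turn -1·90°
n=7: pose=(-6,2,N); sL=160/617, sR=160/481; mL=-21760/296777, mR=-80/617; mL+mR=-60240/296777 → advance -1; mR−mL=-16720/296777 → turn -1·90°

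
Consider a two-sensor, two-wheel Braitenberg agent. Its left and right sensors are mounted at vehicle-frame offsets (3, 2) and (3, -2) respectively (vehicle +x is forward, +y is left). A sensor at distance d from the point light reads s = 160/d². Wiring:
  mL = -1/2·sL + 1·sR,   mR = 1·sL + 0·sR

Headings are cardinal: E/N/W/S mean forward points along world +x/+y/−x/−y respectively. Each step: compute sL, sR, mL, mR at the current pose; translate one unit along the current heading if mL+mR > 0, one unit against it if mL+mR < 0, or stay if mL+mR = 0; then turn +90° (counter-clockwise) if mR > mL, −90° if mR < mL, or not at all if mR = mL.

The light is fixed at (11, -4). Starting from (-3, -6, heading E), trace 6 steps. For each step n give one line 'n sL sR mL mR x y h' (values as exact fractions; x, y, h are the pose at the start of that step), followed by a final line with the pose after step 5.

0 160/121 160/137 8400/16577 160/121 -3 -6 E
1 80/113 80/61 6600/6893 80/113 -2 -6 N
2 160/101 160/109 7440/11009 160/101 -2 -5 E
3 4/5 20/13 74/65 4/5 -1 -5 N
4 32/17 32/17 16/17 32/17 -1 -4 E
5 80/89 16/9 1064/801 80/89 0 -4 N
final 0 -3 E

n=0: pose=(-3,-6,E); sL=160/121, sR=160/137; mL=8400/16577, mR=160/121; mL+mR=30320/16577 → advance +1; mR−mL=13520/16577 → turn +1·90°
n=1: pose=(-2,-6,N); sL=80/113, sR=80/61; mL=6600/6893, mR=80/113; mL+mR=11480/6893 → advance +1; mR−mL=-1720/6893 → turn -1·90°
n=2: pose=(-2,-5,E); sL=160/101, sR=160/109; mL=7440/11009, mR=160/101; mL+mR=24880/11009 → advance +1; mR−mL=10000/11009 → turn +1·90°
n=3: pose=(-1,-5,N); sL=4/5, sR=20/13; mL=74/65, mR=4/5; mL+mR=126/65 → advance +1; mR−mL=-22/65 → turn -1·90°
n=4: pose=(-1,-4,E); sL=32/17, sR=32/17; mL=16/17, mR=32/17; mL+mR=48/17 → advance +1; mR−mL=16/17 → turn +1·90°
n=5: pose=(0,-4,N); sL=80/89, sR=16/9; mL=1064/801, mR=80/89; mL+mR=1784/801 → advance +1; mR−mL=-344/801 → turn -1·90°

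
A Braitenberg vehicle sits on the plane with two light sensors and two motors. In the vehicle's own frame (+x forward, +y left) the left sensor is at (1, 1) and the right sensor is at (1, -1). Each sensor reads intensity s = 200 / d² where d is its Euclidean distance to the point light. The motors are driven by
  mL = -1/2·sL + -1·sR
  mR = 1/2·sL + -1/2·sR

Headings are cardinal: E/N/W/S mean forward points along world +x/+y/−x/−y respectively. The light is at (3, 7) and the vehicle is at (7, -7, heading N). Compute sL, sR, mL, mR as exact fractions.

left sensor world pos  = (6, -6); dL² = 178
right sensor world pos = (8, -6); dR² = 194
sL = 200/178 = 100/89
sR = 200/194 = 100/97
mL = -1/2·sL + -1·sR = -13750/8633
mR = 1/2·sL + -1/2·sR = 400/8633

100/89 100/97 -13750/8633 400/8633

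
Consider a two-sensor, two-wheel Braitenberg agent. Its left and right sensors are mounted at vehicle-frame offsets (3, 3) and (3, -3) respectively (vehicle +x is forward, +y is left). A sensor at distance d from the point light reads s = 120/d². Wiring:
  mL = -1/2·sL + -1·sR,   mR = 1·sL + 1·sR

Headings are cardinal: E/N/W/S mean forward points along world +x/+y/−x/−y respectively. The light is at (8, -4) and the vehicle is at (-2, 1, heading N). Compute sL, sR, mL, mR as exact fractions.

left sensor world pos  = (-5, 4); dL² = 233
right sensor world pos = (1, 4); dR² = 113
sL = 120/233 = 120/233
sR = 120/113 = 120/113
mL = -1/2·sL + -1·sR = -34740/26329
mR = 1·sL + 1·sR = 41520/26329

120/233 120/113 -34740/26329 41520/26329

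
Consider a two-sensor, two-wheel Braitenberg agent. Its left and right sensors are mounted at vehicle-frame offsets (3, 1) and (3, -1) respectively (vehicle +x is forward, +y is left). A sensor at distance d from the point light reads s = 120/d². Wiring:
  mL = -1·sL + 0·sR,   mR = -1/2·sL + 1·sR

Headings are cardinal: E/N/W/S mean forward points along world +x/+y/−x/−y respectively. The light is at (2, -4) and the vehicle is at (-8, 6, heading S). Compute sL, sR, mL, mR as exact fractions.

left sensor world pos  = (-7, 3); dL² = 130
right sensor world pos = (-9, 3); dR² = 170
sL = 120/130 = 12/13
sR = 120/170 = 12/17
mL = -1·sL + 0·sR = -12/13
mR = -1/2·sL + 1·sR = 54/221

12/13 12/17 -12/13 54/221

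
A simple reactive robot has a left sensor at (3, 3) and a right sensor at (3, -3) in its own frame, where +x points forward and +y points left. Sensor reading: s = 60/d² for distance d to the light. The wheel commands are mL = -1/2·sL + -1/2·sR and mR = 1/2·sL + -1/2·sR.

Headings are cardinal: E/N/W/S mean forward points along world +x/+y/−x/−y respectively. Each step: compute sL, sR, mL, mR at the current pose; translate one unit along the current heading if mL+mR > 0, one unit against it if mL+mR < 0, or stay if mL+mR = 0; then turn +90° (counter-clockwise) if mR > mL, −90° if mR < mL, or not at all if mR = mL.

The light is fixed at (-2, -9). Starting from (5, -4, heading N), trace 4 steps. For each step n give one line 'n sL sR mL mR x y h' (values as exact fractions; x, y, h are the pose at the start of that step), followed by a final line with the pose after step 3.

0 3/4 15/41 -183/328 63/328 5 -4 N
1 60/17 12/13 -492/221 288/221 5 -5 W
2 30/61 30/13 -1110/793 -720/793 6 -5 S
3 12/37 12/25 -372/925 -72/925 6 -4 E
final 5 -4 N

n=0: pose=(5,-4,N); sL=3/4, sR=15/41; mL=-183/328, mR=63/328; mL+mR=-15/41 → advance -1; mR−mL=3/4 → turn +1·90°
n=1: pose=(5,-5,W); sL=60/17, sR=12/13; mL=-492/221, mR=288/221; mL+mR=-12/13 → advance -1; mR−mL=60/17 → turn +1·90°
n=2: pose=(6,-5,S); sL=30/61, sR=30/13; mL=-1110/793, mR=-720/793; mL+mR=-30/13 → advance -1; mR−mL=30/61 → turn +1·90°
n=3: pose=(6,-4,E); sL=12/37, sR=12/25; mL=-372/925, mR=-72/925; mL+mR=-12/25 → advance -1; mR−mL=12/37 → turn +1·90°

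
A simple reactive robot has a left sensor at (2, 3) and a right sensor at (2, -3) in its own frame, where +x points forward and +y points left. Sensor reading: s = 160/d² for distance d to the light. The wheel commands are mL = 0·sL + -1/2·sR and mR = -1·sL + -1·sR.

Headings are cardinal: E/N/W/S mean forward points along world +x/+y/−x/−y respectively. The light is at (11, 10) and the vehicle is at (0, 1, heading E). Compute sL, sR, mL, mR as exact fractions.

160/117 32/45 -16/45 -1216/585

left sensor world pos  = (2, 4); dL² = 117
right sensor world pos = (2, -2); dR² = 225
sL = 160/117 = 160/117
sR = 160/225 = 32/45
mL = 0·sL + -1/2·sR = -16/45
mR = -1·sL + -1·sR = -1216/585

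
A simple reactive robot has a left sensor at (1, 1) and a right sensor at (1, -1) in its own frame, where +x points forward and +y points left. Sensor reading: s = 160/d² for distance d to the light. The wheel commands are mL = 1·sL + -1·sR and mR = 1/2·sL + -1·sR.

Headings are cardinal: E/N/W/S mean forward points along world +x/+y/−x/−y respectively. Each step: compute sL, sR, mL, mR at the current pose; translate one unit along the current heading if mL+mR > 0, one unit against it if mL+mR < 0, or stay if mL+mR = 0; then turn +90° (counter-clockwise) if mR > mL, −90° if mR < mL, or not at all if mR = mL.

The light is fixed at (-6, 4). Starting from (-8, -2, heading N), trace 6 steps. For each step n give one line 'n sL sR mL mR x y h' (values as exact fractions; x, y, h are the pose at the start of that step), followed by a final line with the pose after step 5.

0 80/17 80/13 -320/221 -840/221 -8 -2 N
1 160/37 32/13 896/481 -144/481 -8 -3 E
2 5/2 40/17 5/34 -75/68 -7 -3 S
3 160/53 160/29 -3840/1537 -6160/1537 -7 -2 W
4 80/13 80/13 0 -40/13 -6 -2 N
5 160/37 32/13 896/481 -144/481 -6 -3 E
final -5 -3 S

n=0: pose=(-8,-2,N); sL=80/17, sR=80/13; mL=-320/221, mR=-840/221; mL+mR=-1160/221 → advance -1; mR−mL=-40/17 → turn -1·90°
n=1: pose=(-8,-3,E); sL=160/37, sR=32/13; mL=896/481, mR=-144/481; mL+mR=752/481 → advance +1; mR−mL=-80/37 → turn -1·90°
n=2: pose=(-7,-3,S); sL=5/2, sR=40/17; mL=5/34, mR=-75/68; mL+mR=-65/68 → advance -1; mR−mL=-5/4 → turn -1·90°
n=3: pose=(-7,-2,W); sL=160/53, sR=160/29; mL=-3840/1537, mR=-6160/1537; mL+mR=-10000/1537 → advance -1; mR−mL=-80/53 → turn -1·90°
n=4: pose=(-6,-2,N); sL=80/13, sR=80/13; mL=0, mR=-40/13; mL+mR=-40/13 → advance -1; mR−mL=-40/13 → turn -1·90°
n=5: pose=(-6,-3,E); sL=160/37, sR=32/13; mL=896/481, mR=-144/481; mL+mR=752/481 → advance +1; mR−mL=-80/37 → turn -1·90°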